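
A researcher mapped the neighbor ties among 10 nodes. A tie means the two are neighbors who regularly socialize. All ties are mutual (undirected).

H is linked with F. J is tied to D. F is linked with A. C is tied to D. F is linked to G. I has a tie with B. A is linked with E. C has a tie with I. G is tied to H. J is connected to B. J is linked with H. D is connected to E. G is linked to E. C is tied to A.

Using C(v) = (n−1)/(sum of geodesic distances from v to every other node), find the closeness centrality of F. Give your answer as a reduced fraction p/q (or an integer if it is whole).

Distances from F: A:1, B:3, C:2, D:3, E:2, G:1, H:1, I:3, J:2. Sum = 18.
n = 10, so closeness = 9/18 = 1/2.

1/2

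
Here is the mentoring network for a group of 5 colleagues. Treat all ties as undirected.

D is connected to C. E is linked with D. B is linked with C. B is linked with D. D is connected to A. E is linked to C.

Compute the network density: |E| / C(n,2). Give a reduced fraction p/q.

There are 6 edges and 5 nodes, so the maximum possible is C(5,2) = 10.
Density = 6/10 = 3/5.

3/5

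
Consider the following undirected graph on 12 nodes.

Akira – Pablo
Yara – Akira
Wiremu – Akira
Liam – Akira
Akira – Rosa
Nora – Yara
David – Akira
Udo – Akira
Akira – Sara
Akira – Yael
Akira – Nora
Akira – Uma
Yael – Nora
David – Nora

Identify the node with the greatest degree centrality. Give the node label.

Akira

Degrees — Akira:11, David:2, Liam:1, Nora:4, Pablo:1, Rosa:1, Sara:1, Udo:1, Uma:1, Wiremu:1, Yael:2, Yara:2.
The maximum is 11, attained only by Akira.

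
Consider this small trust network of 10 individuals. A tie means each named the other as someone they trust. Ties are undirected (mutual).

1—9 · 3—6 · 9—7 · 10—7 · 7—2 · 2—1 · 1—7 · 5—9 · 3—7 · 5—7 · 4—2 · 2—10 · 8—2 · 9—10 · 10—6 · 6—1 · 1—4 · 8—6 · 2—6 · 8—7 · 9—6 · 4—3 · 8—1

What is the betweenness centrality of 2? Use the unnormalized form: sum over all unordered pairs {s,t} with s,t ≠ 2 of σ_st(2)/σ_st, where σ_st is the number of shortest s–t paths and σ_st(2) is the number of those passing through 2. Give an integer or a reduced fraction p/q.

Pairs whose geodesics pass through 2 — 10–1: 1/4; 10–8: 1/3; 10–4: 1; 8–4: 1/2; 7–6: 1/6; 7–4: 1/3; 6–4: 1/3; 4–5: 1/4.
All other pairs contribute 0.
Summing the contributions gives betweenness(2) = 19/6.

19/6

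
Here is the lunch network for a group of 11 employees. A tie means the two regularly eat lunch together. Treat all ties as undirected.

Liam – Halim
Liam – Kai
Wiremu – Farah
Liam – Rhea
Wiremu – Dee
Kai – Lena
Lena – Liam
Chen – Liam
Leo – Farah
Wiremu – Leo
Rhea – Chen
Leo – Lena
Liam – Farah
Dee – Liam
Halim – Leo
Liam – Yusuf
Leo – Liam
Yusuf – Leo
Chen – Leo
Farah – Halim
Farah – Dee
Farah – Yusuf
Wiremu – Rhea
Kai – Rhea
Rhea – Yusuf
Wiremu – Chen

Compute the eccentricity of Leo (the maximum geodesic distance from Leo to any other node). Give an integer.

2

Distances from Leo: Chen:1, Dee:2, Farah:1, Halim:1, Kai:2, Lena:1, Liam:1, Rhea:2, Wiremu:1, Yusuf:1.
The largest is 2 (to Kai, Rhea, and Dee), so the eccentricity of Leo is 2.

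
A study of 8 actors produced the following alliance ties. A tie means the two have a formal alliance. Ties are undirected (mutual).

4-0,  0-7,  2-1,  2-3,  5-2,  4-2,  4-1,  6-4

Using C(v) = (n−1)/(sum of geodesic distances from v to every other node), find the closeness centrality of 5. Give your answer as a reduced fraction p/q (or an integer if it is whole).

7/17

Distances from 5: 0:3, 1:2, 2:1, 3:2, 4:2, 6:3, 7:4. Sum = 17.
n = 8, so closeness = 7/17.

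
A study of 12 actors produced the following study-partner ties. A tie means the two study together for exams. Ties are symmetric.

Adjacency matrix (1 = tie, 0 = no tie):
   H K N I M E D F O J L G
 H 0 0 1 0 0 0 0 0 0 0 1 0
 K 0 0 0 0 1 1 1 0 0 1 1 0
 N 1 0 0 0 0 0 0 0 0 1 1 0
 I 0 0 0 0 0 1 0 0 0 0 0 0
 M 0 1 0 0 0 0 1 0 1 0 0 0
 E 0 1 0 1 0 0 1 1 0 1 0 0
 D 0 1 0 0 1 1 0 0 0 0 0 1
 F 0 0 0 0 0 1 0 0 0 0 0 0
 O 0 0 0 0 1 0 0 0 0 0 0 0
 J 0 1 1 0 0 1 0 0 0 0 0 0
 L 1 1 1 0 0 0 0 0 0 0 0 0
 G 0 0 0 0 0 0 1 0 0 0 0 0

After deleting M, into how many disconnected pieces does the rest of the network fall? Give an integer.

Without M, the remaining ties split the others into: {D, E, F, G, H, I, J, K, L, N}; {O}.
That's 2 separate components.

2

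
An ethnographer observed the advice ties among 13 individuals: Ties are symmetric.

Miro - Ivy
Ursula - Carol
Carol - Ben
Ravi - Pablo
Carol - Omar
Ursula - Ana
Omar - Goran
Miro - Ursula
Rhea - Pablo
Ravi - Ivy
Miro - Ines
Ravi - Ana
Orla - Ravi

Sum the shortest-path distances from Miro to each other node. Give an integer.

Distances from Miro: Ana:2, Ben:3, Carol:2, Goran:4, Ines:1, Ivy:1, Omar:3, Orla:3, Pablo:3, Ravi:2, Rhea:4, Ursula:1.
Sum = 2 + 3 + 2 + 4 + 1 + 1 + 3 + 3 + 3 + 2 + 4 + 1 = 29.

29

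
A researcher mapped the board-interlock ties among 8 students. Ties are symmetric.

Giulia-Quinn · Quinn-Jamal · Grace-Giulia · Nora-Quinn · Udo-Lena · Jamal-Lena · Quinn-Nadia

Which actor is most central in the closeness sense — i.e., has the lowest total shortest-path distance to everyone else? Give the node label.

Farness (sum of distances to all others) for each node — Giulia:15, Grace:21, Jamal:13, Lena:17, Nadia:17, Nora:17, Quinn:11, Udo:23.
The smallest farness is 11, for Quinn, so Quinn has the highest closeness.

Quinn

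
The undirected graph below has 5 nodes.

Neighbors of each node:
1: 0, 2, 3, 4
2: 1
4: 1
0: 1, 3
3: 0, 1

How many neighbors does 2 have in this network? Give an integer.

2 is directly tied to 1. That is 1 neighbor, so the degree of 2 is 1.

1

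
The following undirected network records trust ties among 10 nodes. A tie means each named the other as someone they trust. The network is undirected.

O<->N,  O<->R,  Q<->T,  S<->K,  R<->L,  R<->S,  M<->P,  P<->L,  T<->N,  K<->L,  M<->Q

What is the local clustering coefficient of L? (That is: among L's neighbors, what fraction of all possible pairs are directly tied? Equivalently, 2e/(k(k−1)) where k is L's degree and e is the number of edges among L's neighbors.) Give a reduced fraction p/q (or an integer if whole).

L's neighbors: K, P, and R (k = 3).
Possible neighbor pairs: C(3,2) = 3. Edges among them: none → e = 0.
Clustering(L) = 0/3 = 0.

0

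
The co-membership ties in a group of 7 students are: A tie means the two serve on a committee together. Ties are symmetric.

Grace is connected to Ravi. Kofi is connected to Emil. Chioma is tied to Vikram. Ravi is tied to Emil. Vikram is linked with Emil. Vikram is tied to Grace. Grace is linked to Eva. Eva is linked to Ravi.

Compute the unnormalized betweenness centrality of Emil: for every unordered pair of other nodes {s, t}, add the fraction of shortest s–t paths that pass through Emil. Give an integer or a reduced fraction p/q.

6

Pairs whose geodesics pass through Emil — Eva–Kofi: 1; Vikram–Kofi: 1; Vikram–Ravi: 1/2; Chioma–Kofi: 1; Chioma–Ravi: 1/2; Grace–Kofi: 2/2; Kofi–Ravi: 1.
All other pairs contribute 0.
Summing the contributions gives betweenness(Emil) = 6.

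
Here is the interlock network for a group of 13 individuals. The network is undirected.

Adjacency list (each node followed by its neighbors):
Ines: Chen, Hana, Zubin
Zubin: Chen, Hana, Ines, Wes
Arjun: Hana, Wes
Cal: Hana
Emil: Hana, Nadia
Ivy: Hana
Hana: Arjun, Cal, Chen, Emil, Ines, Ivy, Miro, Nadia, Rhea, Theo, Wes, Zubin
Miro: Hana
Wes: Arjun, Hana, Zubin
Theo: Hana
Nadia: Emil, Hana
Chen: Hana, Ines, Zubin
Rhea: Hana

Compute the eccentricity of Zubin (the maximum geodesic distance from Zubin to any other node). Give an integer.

2

Distances from Zubin: Arjun:2, Cal:2, Chen:1, Emil:2, Hana:1, Ines:1, Ivy:2, Miro:2, Nadia:2, Rhea:2, Theo:2, Wes:1.
The largest is 2 (to Rhea, Cal, Arjun, Ivy, Theo, Emil, Miro, and Nadia), so the eccentricity of Zubin is 2.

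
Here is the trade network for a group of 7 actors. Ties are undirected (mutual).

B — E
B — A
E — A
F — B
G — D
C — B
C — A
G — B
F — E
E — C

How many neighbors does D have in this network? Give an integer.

1

D is directly tied to G. That is 1 neighbor, so the degree of D is 1.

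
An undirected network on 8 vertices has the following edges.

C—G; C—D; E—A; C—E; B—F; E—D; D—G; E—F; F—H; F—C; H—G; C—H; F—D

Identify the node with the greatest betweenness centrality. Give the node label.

F

Unnormalized betweenness of each node: A:0, B:0, C:3, D:5/3, E:6, F:22/3, G:1/3, H:2/3.
F has the largest value, 22/3, making it the main broker — the node through which the most shortest paths run.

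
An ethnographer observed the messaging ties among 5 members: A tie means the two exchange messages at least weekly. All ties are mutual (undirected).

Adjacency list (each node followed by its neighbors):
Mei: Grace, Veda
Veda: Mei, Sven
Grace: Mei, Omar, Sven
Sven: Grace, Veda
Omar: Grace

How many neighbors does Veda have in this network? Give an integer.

Veda is directly tied to Mei and Sven. That is 2 neighbors, so the degree of Veda is 2.

2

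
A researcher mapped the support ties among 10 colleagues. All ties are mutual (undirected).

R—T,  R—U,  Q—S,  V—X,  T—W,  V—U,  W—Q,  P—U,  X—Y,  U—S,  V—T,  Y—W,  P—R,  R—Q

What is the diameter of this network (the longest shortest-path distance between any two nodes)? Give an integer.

Eccentricity of each node (its greatest distance to any other): P:4, Q:3, R:3, S:3, T:3, U:3, V:3, W:3, X:3, Y:4.
The maximum eccentricity is 4, realized for instance by the pair P–Y via P – R – T – W – Y. So the diameter is 4.

4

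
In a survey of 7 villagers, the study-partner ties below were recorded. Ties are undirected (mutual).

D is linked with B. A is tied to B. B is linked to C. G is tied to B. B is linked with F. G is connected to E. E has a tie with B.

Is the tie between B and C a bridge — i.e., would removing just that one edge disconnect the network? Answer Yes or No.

Yes

Without the B–C edge there is no alternate route between B and C, so the network disconnects. It is a bridge.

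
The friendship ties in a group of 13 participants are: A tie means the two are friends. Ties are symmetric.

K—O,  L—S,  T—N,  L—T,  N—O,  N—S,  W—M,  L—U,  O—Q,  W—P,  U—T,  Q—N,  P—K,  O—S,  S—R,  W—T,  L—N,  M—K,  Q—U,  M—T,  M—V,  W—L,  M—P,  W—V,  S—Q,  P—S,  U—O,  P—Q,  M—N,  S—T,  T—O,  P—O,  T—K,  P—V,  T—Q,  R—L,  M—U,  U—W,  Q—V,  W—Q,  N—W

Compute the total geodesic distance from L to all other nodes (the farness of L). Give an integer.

Distances from L: K:2, M:2, N:1, O:2, P:2, Q:2, R:1, S:1, T:1, U:1, V:2, W:1.
Sum = 2 + 2 + 1 + 2 + 2 + 2 + 1 + 1 + 1 + 1 + 2 + 1 = 18.

18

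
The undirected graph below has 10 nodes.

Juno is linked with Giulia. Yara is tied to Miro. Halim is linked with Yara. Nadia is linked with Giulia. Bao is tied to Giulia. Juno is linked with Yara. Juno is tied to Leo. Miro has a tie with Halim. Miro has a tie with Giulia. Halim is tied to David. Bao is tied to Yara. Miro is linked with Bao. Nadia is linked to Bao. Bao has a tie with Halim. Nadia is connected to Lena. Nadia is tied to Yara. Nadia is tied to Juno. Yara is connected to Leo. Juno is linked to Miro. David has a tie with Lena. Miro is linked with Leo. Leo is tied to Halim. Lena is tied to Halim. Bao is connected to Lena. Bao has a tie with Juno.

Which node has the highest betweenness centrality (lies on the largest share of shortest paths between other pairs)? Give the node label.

Unnormalized betweenness of each node: Bao:17/4, David:0, Giulia:1/4, Halim:27/4, Juno:7/4, Lena:8/3, Leo:5/12, Miro:13/6, Nadia:2, Yara:7/4.
Halim has the largest value, 27/4, making it the main broker — the node through which the most shortest paths run.

Halim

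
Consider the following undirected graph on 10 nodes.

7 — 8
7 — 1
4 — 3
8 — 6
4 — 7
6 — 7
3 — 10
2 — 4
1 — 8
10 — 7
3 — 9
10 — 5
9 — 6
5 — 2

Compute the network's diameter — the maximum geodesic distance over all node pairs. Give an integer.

Eccentricity of each node (its greatest distance to any other): 1:3, 2:3, 3:3, 4:2, 5:3, 6:3, 7:2, 8:3, 9:3, 10:2.
The maximum eccentricity is 3, realized for instance by the pair 2–1 via 2 – 4 – 7 – 1. So the diameter is 3.

3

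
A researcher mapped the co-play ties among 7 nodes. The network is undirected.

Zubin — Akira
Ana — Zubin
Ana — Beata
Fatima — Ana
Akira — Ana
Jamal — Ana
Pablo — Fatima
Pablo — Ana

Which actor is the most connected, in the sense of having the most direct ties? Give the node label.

Degrees — Akira:2, Ana:6, Beata:1, Fatima:2, Jamal:1, Pablo:2, Zubin:2.
The maximum is 6, attained only by Ana.

Ana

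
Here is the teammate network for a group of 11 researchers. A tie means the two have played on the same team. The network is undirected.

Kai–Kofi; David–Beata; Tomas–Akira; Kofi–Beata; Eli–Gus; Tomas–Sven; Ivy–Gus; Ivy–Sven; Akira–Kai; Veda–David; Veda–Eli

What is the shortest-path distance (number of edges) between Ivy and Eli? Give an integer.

2

One shortest route is Ivy – Gus – Eli, which uses 2 edges, and Ivy and Eli are not directly tied, so nothing shorter exists. So d(Ivy,Eli) = 2.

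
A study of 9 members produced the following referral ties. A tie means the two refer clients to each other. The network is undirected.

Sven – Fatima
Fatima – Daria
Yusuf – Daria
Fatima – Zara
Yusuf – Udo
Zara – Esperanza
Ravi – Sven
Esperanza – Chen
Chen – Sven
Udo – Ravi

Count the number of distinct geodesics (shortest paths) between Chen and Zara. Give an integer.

1

The shortest distance is 2, and the only length-2 path is Chen–Esperanza–Zara. So there is exactly 1 shortest path.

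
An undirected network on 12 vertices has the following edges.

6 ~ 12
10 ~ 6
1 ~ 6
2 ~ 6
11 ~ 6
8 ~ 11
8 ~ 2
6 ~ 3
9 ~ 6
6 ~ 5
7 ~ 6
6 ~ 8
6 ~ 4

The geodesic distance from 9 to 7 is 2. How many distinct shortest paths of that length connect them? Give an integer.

The shortest distance is 2, and the only length-2 path is 9–6–7. So there is exactly 1 shortest path.

1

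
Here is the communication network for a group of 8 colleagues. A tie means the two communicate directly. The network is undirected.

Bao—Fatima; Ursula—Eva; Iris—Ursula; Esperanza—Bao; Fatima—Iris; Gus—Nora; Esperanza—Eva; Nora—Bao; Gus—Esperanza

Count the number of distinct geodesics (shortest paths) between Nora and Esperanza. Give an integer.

2

The shortest distance is 2. The length-2 paths are: Nora–Gus–Esperanza; Nora–Bao–Esperanza.
That gives 2 distinct shortest paths.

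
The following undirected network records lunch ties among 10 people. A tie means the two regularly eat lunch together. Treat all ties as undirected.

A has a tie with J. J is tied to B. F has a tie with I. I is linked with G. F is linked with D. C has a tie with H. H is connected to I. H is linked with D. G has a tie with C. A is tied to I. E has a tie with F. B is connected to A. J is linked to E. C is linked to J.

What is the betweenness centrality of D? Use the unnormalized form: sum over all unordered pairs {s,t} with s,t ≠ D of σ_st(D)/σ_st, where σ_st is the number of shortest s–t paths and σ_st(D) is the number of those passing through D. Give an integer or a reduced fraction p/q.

13/12

Pairs whose geodesics pass through D — C–F: 1/4; H–F: 1/2; H–E: 1/3.
All other pairs contribute 0.
Summing the contributions gives betweenness(D) = 13/12.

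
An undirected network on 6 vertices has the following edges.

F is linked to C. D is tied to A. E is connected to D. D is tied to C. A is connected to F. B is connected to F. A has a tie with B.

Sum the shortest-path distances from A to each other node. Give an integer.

7

Distances from A: B:1, C:2, D:1, E:2, F:1.
Sum = 1 + 2 + 1 + 2 + 1 = 7.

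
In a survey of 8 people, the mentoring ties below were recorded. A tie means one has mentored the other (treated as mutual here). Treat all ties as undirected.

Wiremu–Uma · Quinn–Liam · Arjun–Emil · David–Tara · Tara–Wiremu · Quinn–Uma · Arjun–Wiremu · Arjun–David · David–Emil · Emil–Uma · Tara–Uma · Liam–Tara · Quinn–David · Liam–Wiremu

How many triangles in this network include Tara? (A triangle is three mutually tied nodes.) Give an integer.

2

Tara's neighbors: David, Liam, Uma, and Wiremu.
Neighbor pairs that are themselves tied: Tara–Liam–Wiremu; Tara–Uma–Wiremu. Each forms one triangle with Tara, for 2 in total.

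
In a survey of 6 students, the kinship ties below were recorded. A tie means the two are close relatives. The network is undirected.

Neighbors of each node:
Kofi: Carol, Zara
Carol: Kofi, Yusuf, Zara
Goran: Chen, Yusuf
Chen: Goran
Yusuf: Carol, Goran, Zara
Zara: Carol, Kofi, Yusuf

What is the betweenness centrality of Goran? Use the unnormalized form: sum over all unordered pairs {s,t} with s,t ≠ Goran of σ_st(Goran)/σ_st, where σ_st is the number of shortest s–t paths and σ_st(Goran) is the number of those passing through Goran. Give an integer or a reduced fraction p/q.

Pairs whose geodesics pass through Goran — Zara–Chen: 1; Yusuf–Chen: 1; Kofi–Chen: 2/2; Carol–Chen: 1.
All other pairs contribute 0.
Summing the contributions gives betweenness(Goran) = 4.

4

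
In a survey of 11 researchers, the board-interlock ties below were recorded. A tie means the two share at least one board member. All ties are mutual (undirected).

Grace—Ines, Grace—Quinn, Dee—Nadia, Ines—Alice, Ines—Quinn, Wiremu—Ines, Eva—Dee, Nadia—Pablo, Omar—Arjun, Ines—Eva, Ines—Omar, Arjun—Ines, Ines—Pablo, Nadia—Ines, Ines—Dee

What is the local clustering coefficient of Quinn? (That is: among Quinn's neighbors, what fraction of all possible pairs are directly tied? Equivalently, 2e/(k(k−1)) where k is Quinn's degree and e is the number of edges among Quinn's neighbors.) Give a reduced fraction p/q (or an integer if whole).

1

Quinn's neighbors: Grace and Ines (k = 2).
Possible neighbor pairs: C(2,2) = 1. Edges among them: Grace–Ines → e = 1.
Clustering(Quinn) = 1/1.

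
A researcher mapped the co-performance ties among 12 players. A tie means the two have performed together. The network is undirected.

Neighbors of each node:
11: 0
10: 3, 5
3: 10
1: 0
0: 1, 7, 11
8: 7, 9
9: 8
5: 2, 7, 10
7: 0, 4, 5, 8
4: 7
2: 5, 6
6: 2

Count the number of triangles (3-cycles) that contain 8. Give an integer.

0

8's neighbors are 7 and 9, but none of them are tied to each other, so no triangle contains 8.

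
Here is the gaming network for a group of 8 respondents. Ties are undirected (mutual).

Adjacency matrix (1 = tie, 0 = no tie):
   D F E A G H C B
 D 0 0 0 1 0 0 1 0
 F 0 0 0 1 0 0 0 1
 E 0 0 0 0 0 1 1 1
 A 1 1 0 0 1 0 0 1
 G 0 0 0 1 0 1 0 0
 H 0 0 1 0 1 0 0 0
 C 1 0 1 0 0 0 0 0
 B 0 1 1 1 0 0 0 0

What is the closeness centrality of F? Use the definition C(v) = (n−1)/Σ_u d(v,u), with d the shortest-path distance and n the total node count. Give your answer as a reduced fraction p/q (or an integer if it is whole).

Distances from F: A:1, B:1, C:3, D:2, E:2, G:2, H:3. Sum = 14.
n = 8, so closeness = 7/14 = 1/2.

1/2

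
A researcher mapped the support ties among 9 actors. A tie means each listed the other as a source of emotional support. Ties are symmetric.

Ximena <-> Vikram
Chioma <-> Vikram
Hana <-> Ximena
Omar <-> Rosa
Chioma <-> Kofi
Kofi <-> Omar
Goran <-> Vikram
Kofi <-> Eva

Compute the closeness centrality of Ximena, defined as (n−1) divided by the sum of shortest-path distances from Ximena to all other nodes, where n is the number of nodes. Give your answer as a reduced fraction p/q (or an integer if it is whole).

4/11

Distances from Ximena: Chioma:2, Eva:4, Goran:2, Hana:1, Kofi:3, Omar:4, Rosa:5, Vikram:1. Sum = 22.
n = 9, so closeness = 8/22 = 4/11.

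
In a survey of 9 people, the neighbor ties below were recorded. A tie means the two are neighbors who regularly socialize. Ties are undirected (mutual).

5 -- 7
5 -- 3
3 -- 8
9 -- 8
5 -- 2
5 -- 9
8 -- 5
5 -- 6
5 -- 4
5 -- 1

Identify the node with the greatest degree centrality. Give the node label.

5

Degrees — 1:1, 2:1, 3:2, 4:1, 5:8, 6:1, 7:1, 8:3, 9:2.
The maximum is 8, attained only by 5.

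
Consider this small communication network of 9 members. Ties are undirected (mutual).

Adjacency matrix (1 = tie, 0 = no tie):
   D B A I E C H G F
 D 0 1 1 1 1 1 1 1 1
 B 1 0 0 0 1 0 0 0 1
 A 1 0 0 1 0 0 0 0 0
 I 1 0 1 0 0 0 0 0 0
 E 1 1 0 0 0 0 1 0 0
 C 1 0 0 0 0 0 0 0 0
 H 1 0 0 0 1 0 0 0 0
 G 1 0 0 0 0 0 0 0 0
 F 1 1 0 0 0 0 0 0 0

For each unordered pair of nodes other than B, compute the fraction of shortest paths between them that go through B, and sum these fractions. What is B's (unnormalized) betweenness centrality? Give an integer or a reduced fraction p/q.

1/2

Pairs whose geodesics pass through B — E–F: 1/2.
All other pairs contribute 0.
Summing the contributions gives betweenness(B) = 1/2.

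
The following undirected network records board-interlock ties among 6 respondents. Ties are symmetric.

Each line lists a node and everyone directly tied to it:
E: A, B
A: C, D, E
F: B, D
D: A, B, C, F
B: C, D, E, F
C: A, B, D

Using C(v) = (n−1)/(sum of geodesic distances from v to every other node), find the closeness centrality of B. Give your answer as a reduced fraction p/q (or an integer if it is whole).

5/6

Distances from B: A:2, C:1, D:1, E:1, F:1. Sum = 6.
n = 6, so closeness = 5/6.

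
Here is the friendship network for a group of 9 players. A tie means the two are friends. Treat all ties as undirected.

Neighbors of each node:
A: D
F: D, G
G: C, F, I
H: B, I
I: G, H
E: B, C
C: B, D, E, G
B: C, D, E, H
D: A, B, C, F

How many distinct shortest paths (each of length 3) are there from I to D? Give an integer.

3

The shortest distance is 3. The length-3 paths are: I–H–B–D; I–G–F–D; I–G–C–D.
That gives 3 distinct shortest paths.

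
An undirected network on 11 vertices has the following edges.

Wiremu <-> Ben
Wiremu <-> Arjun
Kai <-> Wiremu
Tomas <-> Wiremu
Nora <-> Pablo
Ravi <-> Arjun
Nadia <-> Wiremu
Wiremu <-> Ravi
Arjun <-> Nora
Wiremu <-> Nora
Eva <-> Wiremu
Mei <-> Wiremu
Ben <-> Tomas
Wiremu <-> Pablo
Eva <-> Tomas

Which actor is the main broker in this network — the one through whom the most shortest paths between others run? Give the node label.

Wiremu

Unnormalized betweenness of each node: Arjun:1/2, Ben:0, Eva:0, Kai:0, Mei:0, Nadia:0, Nora:1/2, Pablo:0, Ravi:0, Tomas:1/2, Wiremu:77/2.
Wiremu has the largest value, 77/2, making it the main broker — the node through which the most shortest paths run.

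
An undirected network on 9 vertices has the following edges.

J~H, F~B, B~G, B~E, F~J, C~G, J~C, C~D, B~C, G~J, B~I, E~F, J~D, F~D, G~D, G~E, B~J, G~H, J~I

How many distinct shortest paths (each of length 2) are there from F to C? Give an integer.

The shortest distance is 2. The length-2 paths are: F–J–C; F–B–C; F–D–C.
That gives 3 distinct shortest paths.

3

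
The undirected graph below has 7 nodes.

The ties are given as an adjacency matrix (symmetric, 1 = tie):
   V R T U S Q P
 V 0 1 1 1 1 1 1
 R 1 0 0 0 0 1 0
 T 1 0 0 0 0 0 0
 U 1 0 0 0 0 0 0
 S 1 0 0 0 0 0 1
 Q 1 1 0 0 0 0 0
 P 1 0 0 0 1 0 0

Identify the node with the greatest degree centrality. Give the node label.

V

Degrees — P:2, Q:2, R:2, S:2, T:1, U:1, V:6.
The maximum is 6, attained only by V.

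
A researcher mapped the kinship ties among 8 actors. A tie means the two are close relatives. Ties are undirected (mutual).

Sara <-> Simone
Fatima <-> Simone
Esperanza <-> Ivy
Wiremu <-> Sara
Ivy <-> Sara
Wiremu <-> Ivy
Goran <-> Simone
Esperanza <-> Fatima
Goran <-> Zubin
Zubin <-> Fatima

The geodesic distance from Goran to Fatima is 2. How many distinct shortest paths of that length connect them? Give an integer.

2

The shortest distance is 2. The length-2 paths are: Goran–Zubin–Fatima; Goran–Simone–Fatima.
That gives 2 distinct shortest paths.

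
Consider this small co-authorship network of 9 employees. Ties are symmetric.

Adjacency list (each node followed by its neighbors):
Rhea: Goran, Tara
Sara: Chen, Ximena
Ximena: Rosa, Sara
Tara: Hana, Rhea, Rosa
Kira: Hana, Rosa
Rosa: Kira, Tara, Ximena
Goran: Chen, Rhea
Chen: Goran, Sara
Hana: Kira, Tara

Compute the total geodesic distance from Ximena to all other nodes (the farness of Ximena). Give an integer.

17

Distances from Ximena: Chen:2, Goran:3, Hana:3, Kira:2, Rhea:3, Rosa:1, Sara:1, Tara:2.
Sum = 2 + 3 + 3 + 2 + 3 + 1 + 1 + 2 = 17.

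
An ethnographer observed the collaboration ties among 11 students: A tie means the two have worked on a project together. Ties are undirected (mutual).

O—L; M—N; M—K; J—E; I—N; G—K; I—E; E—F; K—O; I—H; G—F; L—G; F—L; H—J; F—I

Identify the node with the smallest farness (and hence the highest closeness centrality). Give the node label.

F

Farness (sum of distances to all others) for each node — E:20, F:17, G:20, H:25, I:18, J:27, K:23, L:21, M:24, N:22, O:25.
The smallest farness is 17, for F, so F has the highest closeness.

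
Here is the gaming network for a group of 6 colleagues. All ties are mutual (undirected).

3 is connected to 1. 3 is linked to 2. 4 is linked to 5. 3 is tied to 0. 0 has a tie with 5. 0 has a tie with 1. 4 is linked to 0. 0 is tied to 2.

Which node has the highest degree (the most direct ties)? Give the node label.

0

Degrees — 0:5, 1:2, 2:2, 3:3, 4:2, 5:2.
The maximum is 5, attained only by 0.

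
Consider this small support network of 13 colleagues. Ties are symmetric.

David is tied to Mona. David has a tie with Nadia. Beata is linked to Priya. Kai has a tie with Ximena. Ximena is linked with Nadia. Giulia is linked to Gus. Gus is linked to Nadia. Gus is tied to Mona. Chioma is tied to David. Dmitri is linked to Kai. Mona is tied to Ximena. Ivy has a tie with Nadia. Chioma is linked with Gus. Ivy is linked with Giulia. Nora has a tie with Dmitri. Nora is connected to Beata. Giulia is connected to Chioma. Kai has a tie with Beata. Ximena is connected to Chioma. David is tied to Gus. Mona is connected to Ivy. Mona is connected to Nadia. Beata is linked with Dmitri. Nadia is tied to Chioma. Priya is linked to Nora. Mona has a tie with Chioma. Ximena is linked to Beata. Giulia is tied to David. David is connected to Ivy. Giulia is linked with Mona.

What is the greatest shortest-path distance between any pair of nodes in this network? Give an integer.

4

Eccentricity of each node (its greatest distance to any other): Beata:3, Chioma:3, David:4, Dmitri:4, Giulia:4, Gus:4, Ivy:4, Kai:3, Mona:3, Nadia:3, Nora:4, Priya:4, Ximena:2.
The maximum eccentricity is 4, realized for instance by the pair Priya–David via Priya – Beata – Ximena – Mona – David. So the diameter is 4.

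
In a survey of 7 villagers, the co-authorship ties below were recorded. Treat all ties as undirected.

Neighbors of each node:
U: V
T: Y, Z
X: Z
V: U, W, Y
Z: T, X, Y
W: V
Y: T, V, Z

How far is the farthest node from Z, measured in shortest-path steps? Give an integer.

Distances from Z: T:1, U:3, V:2, W:3, X:1, Y:1.
The largest is 3 (to W and U), so the eccentricity of Z is 3.

3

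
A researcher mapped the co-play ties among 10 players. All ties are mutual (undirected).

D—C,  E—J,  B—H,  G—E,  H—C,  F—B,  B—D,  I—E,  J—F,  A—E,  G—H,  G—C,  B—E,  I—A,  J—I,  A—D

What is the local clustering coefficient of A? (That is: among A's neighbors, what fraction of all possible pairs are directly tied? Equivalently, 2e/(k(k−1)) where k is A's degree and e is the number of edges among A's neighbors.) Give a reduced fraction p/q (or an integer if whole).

1/3

A's neighbors: D, E, and I (k = 3).
Possible neighbor pairs: C(3,2) = 3. Edges among them: E–I → e = 1.
Clustering(A) = 1/3.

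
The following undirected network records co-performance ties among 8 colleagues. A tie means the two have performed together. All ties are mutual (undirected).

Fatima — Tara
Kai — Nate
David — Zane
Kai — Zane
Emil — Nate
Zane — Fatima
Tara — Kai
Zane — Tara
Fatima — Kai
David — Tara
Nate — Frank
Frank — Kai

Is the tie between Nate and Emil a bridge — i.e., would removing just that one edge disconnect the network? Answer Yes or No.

Without the Nate–Emil edge there is no alternate route between Nate and Emil, so the network disconnects. It is a bridge.

Yes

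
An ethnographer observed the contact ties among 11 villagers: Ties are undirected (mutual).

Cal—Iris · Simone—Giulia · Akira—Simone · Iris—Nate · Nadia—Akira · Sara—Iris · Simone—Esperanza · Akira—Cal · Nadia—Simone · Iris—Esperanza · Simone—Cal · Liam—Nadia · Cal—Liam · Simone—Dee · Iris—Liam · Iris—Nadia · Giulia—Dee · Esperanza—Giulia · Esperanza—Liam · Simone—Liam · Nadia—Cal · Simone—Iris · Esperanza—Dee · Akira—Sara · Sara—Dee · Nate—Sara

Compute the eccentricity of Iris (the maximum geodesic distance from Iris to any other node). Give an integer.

Distances from Iris: Akira:2, Cal:1, Dee:2, Esperanza:1, Giulia:2, Liam:1, Nadia:1, Nate:1, Sara:1, Simone:1.
The largest is 2 (to Dee, Giulia, and Akira), so the eccentricity of Iris is 2.

2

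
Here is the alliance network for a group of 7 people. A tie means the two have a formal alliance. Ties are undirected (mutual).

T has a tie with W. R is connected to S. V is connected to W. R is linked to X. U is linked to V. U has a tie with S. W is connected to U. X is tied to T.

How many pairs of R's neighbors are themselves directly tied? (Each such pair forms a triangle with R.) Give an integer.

R's neighbors are S and X, but none of them are tied to each other, so no triangle contains R.

0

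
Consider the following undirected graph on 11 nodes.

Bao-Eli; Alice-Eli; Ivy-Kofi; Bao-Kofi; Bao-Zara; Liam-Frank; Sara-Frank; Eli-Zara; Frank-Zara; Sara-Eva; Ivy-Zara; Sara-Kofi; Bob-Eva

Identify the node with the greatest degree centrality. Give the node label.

Zara

Degrees — Alice:1, Bao:3, Bob:1, Eli:3, Eva:2, Frank:3, Ivy:2, Kofi:3, Liam:1, Sara:3, Zara:4.
The maximum is 4, attained only by Zara.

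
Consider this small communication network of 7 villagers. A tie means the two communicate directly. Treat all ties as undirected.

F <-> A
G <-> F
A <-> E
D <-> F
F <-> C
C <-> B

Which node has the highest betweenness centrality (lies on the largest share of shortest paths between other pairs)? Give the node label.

Unnormalized betweenness of each node: A:5, B:0, C:5, D:0, E:0, F:13, G:0.
F has the largest value, 13, making it the main broker — the node through which the most shortest paths run.

F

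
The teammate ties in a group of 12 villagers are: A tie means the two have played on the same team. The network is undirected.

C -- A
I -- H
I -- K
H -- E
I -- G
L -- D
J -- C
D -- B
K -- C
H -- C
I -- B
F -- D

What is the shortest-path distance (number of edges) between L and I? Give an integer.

One shortest route is L – D – B – I, which uses 3 edges, and at distance 2 from L we only reach {B, F}, which does not include I. So d(L,I) = 3.

3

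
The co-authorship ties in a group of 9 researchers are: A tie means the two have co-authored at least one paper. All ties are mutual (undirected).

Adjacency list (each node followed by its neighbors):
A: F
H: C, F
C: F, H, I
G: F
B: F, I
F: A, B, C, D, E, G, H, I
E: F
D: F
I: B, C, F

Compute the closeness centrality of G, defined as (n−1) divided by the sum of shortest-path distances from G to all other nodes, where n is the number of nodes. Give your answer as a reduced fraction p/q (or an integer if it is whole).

8/15

Distances from G: A:2, B:2, C:2, D:2, E:2, F:1, H:2, I:2. Sum = 15.
n = 9, so closeness = 8/15.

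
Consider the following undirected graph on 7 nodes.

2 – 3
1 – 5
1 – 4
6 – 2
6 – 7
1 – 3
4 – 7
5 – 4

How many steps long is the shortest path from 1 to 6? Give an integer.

3

One shortest route is 1 – 3 – 2 – 6, which uses 3 edges, and at distance 2 from 1 we only reach {2, 7}, which does not include 6. So d(1,6) = 3.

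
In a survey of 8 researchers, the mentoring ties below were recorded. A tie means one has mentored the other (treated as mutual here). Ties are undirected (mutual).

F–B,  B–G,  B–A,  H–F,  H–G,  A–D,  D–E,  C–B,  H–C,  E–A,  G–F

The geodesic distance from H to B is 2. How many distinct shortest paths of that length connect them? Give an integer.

The shortest distance is 2. The length-2 paths are: H–G–B; H–C–B; H–F–B.
That gives 3 distinct shortest paths.

3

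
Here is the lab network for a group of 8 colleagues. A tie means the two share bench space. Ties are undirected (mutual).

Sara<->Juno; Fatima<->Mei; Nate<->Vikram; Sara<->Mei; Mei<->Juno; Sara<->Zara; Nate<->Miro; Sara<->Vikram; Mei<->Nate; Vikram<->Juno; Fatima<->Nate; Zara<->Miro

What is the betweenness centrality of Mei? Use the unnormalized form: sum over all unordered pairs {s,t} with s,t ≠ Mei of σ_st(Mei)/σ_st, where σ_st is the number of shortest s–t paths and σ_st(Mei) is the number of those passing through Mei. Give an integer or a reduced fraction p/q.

Pairs whose geodesics pass through Mei — Fatima–Sara: 1; Fatima–Juno: 1; Fatima–Zara: 1/2; Sara–Nate: 1/2; Juno–Miro: 1/3; Juno–Nate: 1/2.
All other pairs contribute 0.
Summing the contributions gives betweenness(Mei) = 23/6.

23/6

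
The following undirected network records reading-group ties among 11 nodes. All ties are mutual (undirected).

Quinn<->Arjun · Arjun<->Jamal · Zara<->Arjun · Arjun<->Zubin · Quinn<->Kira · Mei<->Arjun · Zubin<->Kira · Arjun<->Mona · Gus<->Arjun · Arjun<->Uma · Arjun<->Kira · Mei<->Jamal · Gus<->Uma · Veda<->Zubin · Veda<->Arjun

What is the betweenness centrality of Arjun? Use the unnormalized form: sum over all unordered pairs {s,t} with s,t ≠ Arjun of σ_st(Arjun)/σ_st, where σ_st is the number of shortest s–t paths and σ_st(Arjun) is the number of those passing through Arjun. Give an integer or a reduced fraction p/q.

39

Pairs whose geodesics pass through Arjun — Gus–Zara: 1; Gus–Mei: 1; Gus–Veda: 1; Gus–Mona: 1; Gus–Quinn: 1; Gus–Kira: 1; Gus–Zubin: 1; Gus–Jamal: 1; Zara–Mei: 1; Zara–Veda: 1; Zara–Mona: 1; Zara–Quinn: 1; Zara–Kira: 1; Zara–Uma: 1 … (+26 more pairs).
All other pairs contribute 0.
Summing the contributions gives betweenness(Arjun) = 39.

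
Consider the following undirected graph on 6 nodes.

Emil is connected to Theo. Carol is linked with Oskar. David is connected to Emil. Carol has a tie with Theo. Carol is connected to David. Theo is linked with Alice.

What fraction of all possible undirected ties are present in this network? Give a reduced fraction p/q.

There are 6 edges and 6 nodes, so the maximum possible is C(6,2) = 15.
Density = 6/15 = 2/5.

2/5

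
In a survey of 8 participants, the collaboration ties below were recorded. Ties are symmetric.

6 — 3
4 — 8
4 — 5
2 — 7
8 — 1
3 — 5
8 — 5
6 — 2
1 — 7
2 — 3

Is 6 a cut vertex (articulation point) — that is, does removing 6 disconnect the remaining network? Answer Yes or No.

No

Even without 6, every remaining node can still reach every other (the residual graph is connected), so 6 is not a cut vertex.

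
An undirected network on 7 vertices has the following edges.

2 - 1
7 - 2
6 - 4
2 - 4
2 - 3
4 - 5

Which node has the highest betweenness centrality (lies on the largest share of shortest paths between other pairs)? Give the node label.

Unnormalized betweenness of each node: 1:0, 2:12, 3:0, 4:9, 5:0, 6:0, 7:0.
2 has the largest value, 12, making it the main broker — the node through which the most shortest paths run.

2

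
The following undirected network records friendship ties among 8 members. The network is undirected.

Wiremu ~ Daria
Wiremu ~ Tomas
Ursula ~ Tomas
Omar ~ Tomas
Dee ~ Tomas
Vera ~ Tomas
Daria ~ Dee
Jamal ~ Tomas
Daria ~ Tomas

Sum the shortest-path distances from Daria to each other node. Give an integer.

11

Distances from Daria: Dee:1, Jamal:2, Omar:2, Tomas:1, Ursula:2, Vera:2, Wiremu:1.
Sum = 1 + 2 + 2 + 1 + 2 + 2 + 1 = 11.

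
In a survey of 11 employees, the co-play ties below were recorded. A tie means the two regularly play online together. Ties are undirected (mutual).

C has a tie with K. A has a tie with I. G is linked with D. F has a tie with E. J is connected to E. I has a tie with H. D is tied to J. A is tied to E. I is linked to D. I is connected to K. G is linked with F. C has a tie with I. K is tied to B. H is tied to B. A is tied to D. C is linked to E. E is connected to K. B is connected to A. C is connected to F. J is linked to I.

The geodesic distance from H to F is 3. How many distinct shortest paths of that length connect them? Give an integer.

The shortest distance is 3, and the only length-3 path is H–I–C–F. So there is exactly 1 shortest path.

1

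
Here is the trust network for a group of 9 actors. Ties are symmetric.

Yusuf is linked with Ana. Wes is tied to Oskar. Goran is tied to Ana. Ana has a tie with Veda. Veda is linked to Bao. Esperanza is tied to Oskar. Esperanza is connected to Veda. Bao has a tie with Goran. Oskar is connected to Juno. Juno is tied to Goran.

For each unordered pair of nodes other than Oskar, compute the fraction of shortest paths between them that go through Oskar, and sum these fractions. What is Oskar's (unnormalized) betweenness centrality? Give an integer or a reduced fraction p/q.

26/3

Pairs whose geodesics pass through Oskar — Bao–Wes: 2/2; Veda–Juno: 1/3; Veda–Wes: 1; Ana–Wes: 2/2; Juno–Wes: 1; Juno–Esperanza: 1; Yusuf–Wes: 2/2; Goran–Wes: 1; Goran–Esperanza: 1/3; Wes–Esperanza: 1.
All other pairs contribute 0.
Summing the contributions gives betweenness(Oskar) = 26/3.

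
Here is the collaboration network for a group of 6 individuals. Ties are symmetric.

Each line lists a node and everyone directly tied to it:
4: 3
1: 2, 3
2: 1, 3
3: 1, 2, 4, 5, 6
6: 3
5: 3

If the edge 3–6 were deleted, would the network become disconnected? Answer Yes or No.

Yes

Without the 3–6 edge there is no alternate route between 3 and 6, so the network disconnects. It is a bridge.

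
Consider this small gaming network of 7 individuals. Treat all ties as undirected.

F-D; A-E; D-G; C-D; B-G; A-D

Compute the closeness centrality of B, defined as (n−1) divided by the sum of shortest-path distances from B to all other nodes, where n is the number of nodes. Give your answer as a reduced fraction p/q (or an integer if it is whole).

3/8

Distances from B: A:3, C:3, D:2, E:4, F:3, G:1. Sum = 16.
n = 7, so closeness = 6/16 = 3/8.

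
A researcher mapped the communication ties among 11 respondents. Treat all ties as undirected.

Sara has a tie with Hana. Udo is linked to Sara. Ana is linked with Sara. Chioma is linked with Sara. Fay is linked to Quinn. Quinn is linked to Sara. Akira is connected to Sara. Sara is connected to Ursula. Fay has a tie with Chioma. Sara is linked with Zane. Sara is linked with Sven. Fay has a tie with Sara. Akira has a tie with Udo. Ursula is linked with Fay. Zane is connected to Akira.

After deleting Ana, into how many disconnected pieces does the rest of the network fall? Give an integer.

1

Ana's neighbors (Sara) remain reachable from one another through other ties, so the rest of the network stays in one piece.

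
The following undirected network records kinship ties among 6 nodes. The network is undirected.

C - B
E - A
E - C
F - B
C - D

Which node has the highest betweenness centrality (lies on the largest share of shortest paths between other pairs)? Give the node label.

Unnormalized betweenness of each node: A:0, B:4, C:8, D:0, E:4, F:0.
C has the largest value, 8, making it the main broker — the node through which the most shortest paths run.

C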